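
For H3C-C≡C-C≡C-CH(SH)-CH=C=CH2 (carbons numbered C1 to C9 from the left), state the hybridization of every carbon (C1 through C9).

C1 — 4 σ bonds. Steric number 4, so sp3.
C2: 2 σ bonds, plus two π bonds; 2 regions of electron density → sp.
C3 is sp: 2 σ bonds, plus two π bonds, 2 electron-density regions.
C4 is sp: 2 σ bonds, plus two π bonds, 2 electron-density regions.
C5 (2 σ bonds, plus two π bonds) has steric number 2: sp.
C6 — 4 σ bonds. Steric number 4, so sp3.
C7 carries 3 σ bonds, plus one π bond, giving a steric number of 3, so it is sp2.
C8 carries 2 σ bonds, plus two π bonds, giving a steric number of 2, so it is sp.
C9 carries 3 σ bonds, plus one π bond, giving a steric number of 3, so it is sp2.

C1 sp3, C2 sp, C3 sp, C4 sp, C5 sp, C6 sp3, C7 sp2, C8 sp, C9 sp2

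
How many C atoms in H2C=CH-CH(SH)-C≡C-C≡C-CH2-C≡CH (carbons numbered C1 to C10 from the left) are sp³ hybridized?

2

C1: sp2
C2: sp2
C3: sp3 ✓
C4: sp
C5: sp
C6: sp
C7: sp
C8: sp3 ✓
C9: sp
C10: sp
C3, C8 → 2 sp3 carbons.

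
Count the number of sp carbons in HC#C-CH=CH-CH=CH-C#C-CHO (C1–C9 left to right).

4

C1: sp ✓
C2: sp ✓
C3: sp2
C4: sp2
C5: sp2
C6: sp2
C7: sp ✓
C8: sp ✓
C9: sp2
C1, C2, C7, C8 → 4 sp carbons.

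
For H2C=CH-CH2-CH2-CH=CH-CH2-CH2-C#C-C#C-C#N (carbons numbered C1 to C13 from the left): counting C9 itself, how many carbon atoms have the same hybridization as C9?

5

C9 is sp (two π bonds).
C1: sp2
C2: sp2
C3: sp3
C4: sp3
C5: sp2
C6: sp2
C7: sp3
C8: sp3
C9: sp ✓
C10: sp ✓
C11: sp ✓
C12: sp ✓
C13: sp ✓
5 carbons are sp.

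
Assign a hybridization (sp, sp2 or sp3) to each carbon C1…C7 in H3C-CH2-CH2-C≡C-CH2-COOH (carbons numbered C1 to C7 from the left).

C1 sp3, C2 sp3, C3 sp3, C4 sp, C5 sp, C6 sp3, C7 sp2

C1 is sp3: 4 σ bonds, 4 electron-density regions.
C2: 4 σ bonds; 4 regions of electron density → sp3.
C3 is sp3: 4 σ bonds, 4 electron-density regions.
C4: 2 σ bonds, plus two π bonds; 2 regions of electron density → sp.
C5 — 2 σ bonds, plus two π bonds. Steric number 2, so sp.
C6: 4 σ bonds — 4 electron domains, sp3.
C7 (3 σ bonds, plus one π bond) has steric number 3: sp2.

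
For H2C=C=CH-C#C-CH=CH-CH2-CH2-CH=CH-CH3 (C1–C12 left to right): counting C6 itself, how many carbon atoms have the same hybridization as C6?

6

C6 is sp2 (one π bond).
C1: sp2 ✓
C2: sp
C3: sp2 ✓
C4: sp
C5: sp
C6: sp2 ✓
C7: sp2 ✓
C8: sp3
C9: sp3
C10: sp2 ✓
C11: sp2 ✓
C12: sp3
6 carbons are sp2.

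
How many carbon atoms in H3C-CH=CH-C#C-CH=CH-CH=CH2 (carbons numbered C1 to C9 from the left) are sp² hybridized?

6

C1: sp3
C2: sp2 ✓
C3: sp2 ✓
C4: sp
C5: sp
C6: sp2 ✓
C7: sp2 ✓
C8: sp2 ✓
C9: sp2 ✓
C2, C3, C6, C7, C8, C9 → 6 sp2 carbons.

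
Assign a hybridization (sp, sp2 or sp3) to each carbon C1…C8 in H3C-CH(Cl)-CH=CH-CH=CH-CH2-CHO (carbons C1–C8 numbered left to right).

C1 sp3, C2 sp3, C3 sp2, C4 sp2, C5 sp2, C6 sp2, C7 sp3, C8 sp2

C1 — 4 σ bonds. Steric number 4, so sp3.
C2 (4 σ bonds) has steric number 4: sp3.
C3: 3 σ bonds, plus one π bond — 3 electron domains, sp2.
C4 is sp2: 3 σ bonds, plus one π bond, 3 electron-density regions.
C5 is sp2: 3 σ bonds, plus one π bond, 3 electron-density regions.
C6 (3 σ bonds, plus one π bond) has steric number 3: sp2.
C7 is sp3: 4 σ bonds, 4 electron-density regions.
C8 (3 σ bonds, plus one π bond) has steric number 3: sp2.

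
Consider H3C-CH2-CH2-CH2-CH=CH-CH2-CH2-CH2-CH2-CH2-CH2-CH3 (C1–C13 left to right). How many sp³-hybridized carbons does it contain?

C1: sp3 ✓
C2: sp3 ✓
C3: sp3 ✓
C4: sp3 ✓
C5: sp2
C6: sp2
C7: sp3 ✓
C8: sp3 ✓
C9: sp3 ✓
C10: sp3 ✓
C11: sp3 ✓
C12: sp3 ✓
C13: sp3 ✓
C1, C2, C3, C4, C7, C8, C9, C10, C11, C12, C13 → 11 sp3 carbons.

11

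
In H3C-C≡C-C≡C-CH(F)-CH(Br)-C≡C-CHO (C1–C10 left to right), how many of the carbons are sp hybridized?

6

C1: sp3
C2: sp ✓
C3: sp ✓
C4: sp ✓
C5: sp ✓
C6: sp3
C7: sp3
C8: sp ✓
C9: sp ✓
C10: sp2
C2, C3, C4, C5, C8, C9 → 6 sp carbons.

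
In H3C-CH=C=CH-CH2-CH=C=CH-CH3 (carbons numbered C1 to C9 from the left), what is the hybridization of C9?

C9 is sp3: 4 σ bonds, 4 electron-density regions.

sp³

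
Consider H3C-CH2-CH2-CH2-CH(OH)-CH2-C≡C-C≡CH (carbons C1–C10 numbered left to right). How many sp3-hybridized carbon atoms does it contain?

6

C1: sp3 ✓
C2: sp3 ✓
C3: sp3 ✓
C4: sp3 ✓
C5: sp3 ✓
C6: sp3 ✓
C7: sp
C8: sp
C9: sp
C10: sp
C1, C2, C3, C4, C5, C6 → 6 sp3 carbons.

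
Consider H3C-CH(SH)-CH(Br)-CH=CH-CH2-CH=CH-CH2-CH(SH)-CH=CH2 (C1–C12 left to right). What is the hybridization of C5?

sp^2

C5 is sp2: 3 σ bonds, plus one π bond, 3 electron-density regions.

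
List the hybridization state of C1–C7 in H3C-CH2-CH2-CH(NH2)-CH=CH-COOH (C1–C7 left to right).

C1 sp3, C2 sp3, C3 sp3, C4 sp3, C5 sp2, C6 sp2, C7 sp2

C1 (4 σ bonds) has steric number 4: sp3.
C2 (4 σ bonds) has steric number 4: sp3.
C3 is sp3: 4 σ bonds, 4 electron-density regions.
C4 (4 σ bonds) has steric number 4: sp3.
C5 has 3 σ bonds, plus one π bond: steric number 3 → sp2.
C6 (3 σ bonds, plus one π bond) has steric number 3: sp2.
C7 (3 σ bonds, plus one π bond) has steric number 3: sp2.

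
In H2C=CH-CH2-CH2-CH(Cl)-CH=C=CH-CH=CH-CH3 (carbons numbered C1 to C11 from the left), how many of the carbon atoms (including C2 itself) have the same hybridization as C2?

C2 is sp2 (one π bond).
C1: sp2 ✓
C2: sp2 ✓
C3: sp3
C4: sp3
C5: sp3
C6: sp2 ✓
C7: sp
C8: sp2 ✓
C9: sp2 ✓
C10: sp2 ✓
C11: sp3
6 carbons are sp2.

6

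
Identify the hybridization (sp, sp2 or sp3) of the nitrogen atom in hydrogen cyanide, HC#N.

The nitrogen atom is sp: 1 σ bond and 1 lone pair, plus two π bonds, 2 electron-density regions.

sp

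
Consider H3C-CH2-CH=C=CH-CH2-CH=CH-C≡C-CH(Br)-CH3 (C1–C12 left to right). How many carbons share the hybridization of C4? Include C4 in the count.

3

C4 is sp (two π bonds).
C1: sp3
C2: sp3
C3: sp2
C4: sp ✓
C5: sp2
C6: sp3
C7: sp2
C8: sp2
C9: sp ✓
C10: sp ✓
C11: sp3
C12: sp3
3 carbons are sp.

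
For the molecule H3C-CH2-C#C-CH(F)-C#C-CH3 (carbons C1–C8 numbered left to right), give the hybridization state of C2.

sp^3

C2 has 4 σ bonds: steric number 4 → sp3.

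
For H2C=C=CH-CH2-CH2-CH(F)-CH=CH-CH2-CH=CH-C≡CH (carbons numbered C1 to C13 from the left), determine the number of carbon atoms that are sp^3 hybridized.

C1: sp2
C2: sp
C3: sp2
C4: sp3 ✓
C5: sp3 ✓
C6: sp3 ✓
C7: sp2
C8: sp2
C9: sp3 ✓
C10: sp2
C11: sp2
C12: sp
C13: sp
C4, C5, C6, C9 → 4 sp3 carbons.

4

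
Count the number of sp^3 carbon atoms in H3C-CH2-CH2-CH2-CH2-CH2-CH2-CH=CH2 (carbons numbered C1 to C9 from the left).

C1: sp3 ✓
C2: sp3 ✓
C3: sp3 ✓
C4: sp3 ✓
C5: sp3 ✓
C6: sp3 ✓
C7: sp3 ✓
C8: sp2
C9: sp2
C1, C2, C3, C4, C5, C6, C7 → 7 sp3 carbons.

7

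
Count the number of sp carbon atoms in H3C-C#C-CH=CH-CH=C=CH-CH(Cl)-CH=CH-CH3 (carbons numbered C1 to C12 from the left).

C1: sp3
C2: sp ✓
C3: sp ✓
C4: sp2
C5: sp2
C6: sp2
C7: sp ✓
C8: sp2
C9: sp3
C10: sp2
C11: sp2
C12: sp3
C2, C3, C7 → 3 sp carbons.

3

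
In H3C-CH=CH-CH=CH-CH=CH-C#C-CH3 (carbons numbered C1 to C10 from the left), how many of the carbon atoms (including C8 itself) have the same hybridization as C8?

2

C8 is sp (two π bonds).
C1: sp3
C2: sp2
C3: sp2
C4: sp2
C5: sp2
C6: sp2
C7: sp2
C8: sp ✓
C9: sp ✓
C10: sp3
2 carbons are sp.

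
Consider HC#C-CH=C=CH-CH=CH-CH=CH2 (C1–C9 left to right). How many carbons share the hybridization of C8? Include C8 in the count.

6

C8 is sp2 (one π bond).
C1: sp
C2: sp
C3: sp2 ✓
C4: sp
C5: sp2 ✓
C6: sp2 ✓
C7: sp2 ✓
C8: sp2 ✓
C9: sp2 ✓
6 carbons are sp2.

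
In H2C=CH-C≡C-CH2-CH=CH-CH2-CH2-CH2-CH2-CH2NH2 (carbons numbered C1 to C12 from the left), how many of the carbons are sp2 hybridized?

C1: sp2 ✓
C2: sp2 ✓
C3: sp
C4: sp
C5: sp3
C6: sp2 ✓
C7: sp2 ✓
C8: sp3
C9: sp3
C10: sp3
C11: sp3
C12: sp3
C1, C2, C6, C7 → 4 sp2 carbons.

4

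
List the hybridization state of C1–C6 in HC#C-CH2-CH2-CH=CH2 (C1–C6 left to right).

C1 sp, C2 sp, C3 sp3, C4 sp3, C5 sp2, C6 sp2

C1 — 2 σ bonds, plus two π bonds. Steric number 2, so sp.
C2: 2 σ bonds, plus two π bonds — 2 electron domains, sp.
C3 has 4 σ bonds: steric number 4 → sp3.
C4 (4 σ bonds) has steric number 4: sp3.
C5 carries 3 σ bonds, plus one π bond, giving a steric number of 3, so it is sp2.
C6 carries 3 σ bonds, plus one π bond, giving a steric number of 3, so it is sp2.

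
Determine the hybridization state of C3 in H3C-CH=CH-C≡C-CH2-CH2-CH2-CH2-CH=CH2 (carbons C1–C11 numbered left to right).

C3 (3 σ bonds, plus one π bond) has steric number 3: sp2.

sp2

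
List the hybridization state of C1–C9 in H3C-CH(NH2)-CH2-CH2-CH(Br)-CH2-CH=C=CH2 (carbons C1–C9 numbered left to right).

C1 (4 σ bonds) has steric number 4: sp3.
C2: 4 σ bonds — 4 electron domains, sp3.
C3 (4 σ bonds) has steric number 4: sp3.
C4: 4 σ bonds; 4 regions of electron density → sp3.
C5 carries 4 σ bonds, giving a steric number of 4, so it is sp3.
C6 carries 4 σ bonds, giving a steric number of 4, so it is sp3.
C7 (3 σ bonds, plus one π bond) has steric number 3: sp2.
C8 is sp: 2 σ bonds, plus two π bonds, 2 electron-density regions.
C9: 3 σ bonds, plus one π bond — 3 electron domains, sp2.

C1 sp3, C2 sp3, C3 sp3, C4 sp3, C5 sp3, C6 sp3, C7 sp2, C8 sp, C9 sp2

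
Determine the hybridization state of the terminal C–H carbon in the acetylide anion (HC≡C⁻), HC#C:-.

The terminal C–H carbon: 2 σ bonds, plus two π bonds — 2 electron domains, sp.

sp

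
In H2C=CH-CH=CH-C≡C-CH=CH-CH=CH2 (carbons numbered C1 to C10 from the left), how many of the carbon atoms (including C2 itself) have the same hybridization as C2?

C2 is sp2 (one π bond).
C1: sp2 ✓
C2: sp2 ✓
C3: sp2 ✓
C4: sp2 ✓
C5: sp
C6: sp
C7: sp2 ✓
C8: sp2 ✓
C9: sp2 ✓
C10: sp2 ✓
8 carbons are sp2.

8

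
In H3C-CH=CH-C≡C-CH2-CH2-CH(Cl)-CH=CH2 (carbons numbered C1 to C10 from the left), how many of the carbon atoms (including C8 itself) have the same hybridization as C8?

4

C8 is sp3 (only σ bonds).
C1: sp3 ✓
C2: sp2
C3: sp2
C4: sp
C5: sp
C6: sp3 ✓
C7: sp3 ✓
C8: sp3 ✓
C9: sp2
C10: sp2
4 carbons are sp3.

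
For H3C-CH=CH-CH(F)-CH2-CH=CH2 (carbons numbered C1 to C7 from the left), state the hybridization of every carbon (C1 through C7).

C1 sp3, C2 sp2, C3 sp2, C4 sp3, C5 sp3, C6 sp2, C7 sp2

C1 has 4 σ bonds: steric number 4 → sp3.
C2: 3 σ bonds, plus one π bond; 3 regions of electron density → sp2.
C3: 3 σ bonds, plus one π bond — 3 electron domains, sp2.
C4 has 4 σ bonds: steric number 4 → sp3.
C5: 4 σ bonds — 4 electron domains, sp3.
C6 (3 σ bonds, plus one π bond) has steric number 3: sp2.
C7 has 3 σ bonds, plus one π bond: steric number 3 → sp2.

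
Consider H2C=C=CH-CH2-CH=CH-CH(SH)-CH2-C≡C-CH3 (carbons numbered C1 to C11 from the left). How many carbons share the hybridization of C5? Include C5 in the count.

4

C5 is sp2 (one π bond).
C1: sp2 ✓
C2: sp
C3: sp2 ✓
C4: sp3
C5: sp2 ✓
C6: sp2 ✓
C7: sp3
C8: sp3
C9: sp
C10: sp
C11: sp3
4 carbons are sp2.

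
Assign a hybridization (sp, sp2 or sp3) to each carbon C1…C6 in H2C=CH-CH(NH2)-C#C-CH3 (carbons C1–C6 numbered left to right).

C1 is sp2: 3 σ bonds, plus one π bond, 3 electron-density regions.
C2: 3 σ bonds, plus one π bond; 3 regions of electron density → sp2.
C3 — 4 σ bonds. Steric number 4, so sp3.
C4 is sp: 2 σ bonds, plus two π bonds, 2 electron-density regions.
C5 has 2 σ bonds, plus two π bonds: steric number 2 → sp.
C6 (4 σ bonds) has steric number 4: sp3.

C1 sp2, C2 sp2, C3 sp3, C4 sp, C5 sp, C6 sp3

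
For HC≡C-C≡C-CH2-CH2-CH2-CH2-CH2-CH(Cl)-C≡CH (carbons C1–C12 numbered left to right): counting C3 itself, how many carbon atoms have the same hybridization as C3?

C3 is sp (two π bonds).
C1: sp ✓
C2: sp ✓
C3: sp ✓
C4: sp ✓
C5: sp3
C6: sp3
C7: sp3
C8: sp3
C9: sp3
C10: sp3
C11: sp ✓
C12: sp ✓
6 carbons are sp.

6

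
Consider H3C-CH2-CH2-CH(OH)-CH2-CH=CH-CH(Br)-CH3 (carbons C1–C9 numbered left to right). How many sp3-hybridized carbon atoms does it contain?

C1: sp3 ✓
C2: sp3 ✓
C3: sp3 ✓
C4: sp3 ✓
C5: sp3 ✓
C6: sp2
C7: sp2
C8: sp3 ✓
C9: sp3 ✓
C1, C2, C3, C4, C5, C8, C9 → 7 sp3 carbons.

7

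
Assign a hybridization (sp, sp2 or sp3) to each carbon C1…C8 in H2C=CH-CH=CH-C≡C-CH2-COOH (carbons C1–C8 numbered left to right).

C1 carries 3 σ bonds, plus one π bond, giving a steric number of 3, so it is sp2.
C2: 3 σ bonds, plus one π bond — 3 electron domains, sp2.
C3: 3 σ bonds, plus one π bond; 3 regions of electron density → sp2.
C4 is sp2: 3 σ bonds, plus one π bond, 3 electron-density regions.
C5 carries 2 σ bonds, plus two π bonds, giving a steric number of 2, so it is sp.
C6: 2 σ bonds, plus two π bonds — 2 electron domains, sp.
C7 has 4 σ bonds: steric number 4 → sp3.
C8 has 3 σ bonds, plus one π bond: steric number 3 → sp2.

C1 sp2, C2 sp2, C3 sp2, C4 sp2, C5 sp, C6 sp, C7 sp3, C8 sp2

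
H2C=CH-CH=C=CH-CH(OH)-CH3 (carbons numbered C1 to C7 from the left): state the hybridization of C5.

C5: 3 σ bonds, plus one π bond; 3 regions of electron density → sp2.

sp²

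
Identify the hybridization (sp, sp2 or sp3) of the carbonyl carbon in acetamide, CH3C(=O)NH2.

The carbonyl carbon (3 σ bonds, plus one π bond) has steric number 3: sp2.

sp2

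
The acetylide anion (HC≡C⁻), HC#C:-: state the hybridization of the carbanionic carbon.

sp

One σ bond + one lone pair = steric number 2 → sp.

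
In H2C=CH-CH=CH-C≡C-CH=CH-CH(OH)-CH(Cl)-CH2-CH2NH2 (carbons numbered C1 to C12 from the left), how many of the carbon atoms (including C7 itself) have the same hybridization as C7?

C7 is sp2 (one π bond).
C1: sp2 ✓
C2: sp2 ✓
C3: sp2 ✓
C4: sp2 ✓
C5: sp
C6: sp
C7: sp2 ✓
C8: sp2 ✓
C9: sp3
C10: sp3
C11: sp3
C12: sp3
6 carbons are sp2.

6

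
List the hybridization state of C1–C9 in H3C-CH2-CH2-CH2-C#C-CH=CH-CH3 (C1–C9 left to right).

C1 (4 σ bonds) has steric number 4: sp3.
C2: 4 σ bonds; 4 regions of electron density → sp3.
C3: 4 σ bonds; 4 regions of electron density → sp3.
C4 carries 4 σ bonds, giving a steric number of 4, so it is sp3.
C5 (2 σ bonds, plus two π bonds) has steric number 2: sp.
C6: 2 σ bonds, plus two π bonds — 2 electron domains, sp.
C7 has 3 σ bonds, plus one π bond: steric number 3 → sp2.
C8 — 3 σ bonds, plus one π bond. Steric number 3, so sp2.
C9 carries 4 σ bonds, giving a steric number of 4, so it is sp3.

C1 sp3, C2 sp3, C3 sp3, C4 sp3, C5 sp, C6 sp, C7 sp2, C8 sp2, C9 sp3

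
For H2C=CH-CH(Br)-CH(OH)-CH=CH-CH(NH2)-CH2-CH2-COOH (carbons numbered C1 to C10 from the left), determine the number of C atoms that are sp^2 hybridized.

5

C1: sp2 ✓
C2: sp2 ✓
C3: sp3
C4: sp3
C5: sp2 ✓
C6: sp2 ✓
C7: sp3
C8: sp3
C9: sp3
C10: sp2 ✓
C1, C2, C5, C6, C10 → 5 sp2 carbons.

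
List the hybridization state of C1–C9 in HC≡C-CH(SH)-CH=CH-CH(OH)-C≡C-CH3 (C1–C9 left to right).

C1 — 2 σ bonds, plus two π bonds. Steric number 2, so sp.
C2: 2 σ bonds, plus two π bonds — 2 electron domains, sp.
C3 carries 4 σ bonds, giving a steric number of 4, so it is sp3.
C4 is sp2: 3 σ bonds, plus one π bond, 3 electron-density regions.
C5: 3 σ bonds, plus one π bond — 3 electron domains, sp2.
C6 — 4 σ bonds. Steric number 4, so sp3.
C7 carries 2 σ bonds, plus two π bonds, giving a steric number of 2, so it is sp.
C8: 2 σ bonds, plus two π bonds — 2 electron domains, sp.
C9: 4 σ bonds — 4 electron domains, sp3.

C1 sp, C2 sp, C3 sp3, C4 sp2, C5 sp2, C6 sp3, C7 sp, C8 sp, C9 sp3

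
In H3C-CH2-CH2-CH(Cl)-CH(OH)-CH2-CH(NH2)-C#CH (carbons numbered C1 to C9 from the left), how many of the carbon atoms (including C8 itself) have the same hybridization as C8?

C8 is sp (two π bonds).
C1: sp3
C2: sp3
C3: sp3
C4: sp3
C5: sp3
C6: sp3
C7: sp3
C8: sp ✓
C9: sp ✓
2 carbons are sp.

2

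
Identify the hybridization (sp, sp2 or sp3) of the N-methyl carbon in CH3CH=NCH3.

sp³

The N-methyl carbon carries 4 σ bonds, giving a steric number of 4, so it is sp3.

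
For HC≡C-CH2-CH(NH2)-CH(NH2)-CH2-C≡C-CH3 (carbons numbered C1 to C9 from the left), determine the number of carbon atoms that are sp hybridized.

4

C1: sp ✓
C2: sp ✓
C3: sp3
C4: sp3
C5: sp3
C6: sp3
C7: sp ✓
C8: sp ✓
C9: sp3
C1, C2, C7, C8 → 4 sp carbons.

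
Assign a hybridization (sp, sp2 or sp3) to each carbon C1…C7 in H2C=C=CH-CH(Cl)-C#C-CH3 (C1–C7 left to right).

C1 carries 3 σ bonds, plus one π bond, giving a steric number of 3, so it is sp2.
C2 is sp: 2 σ bonds, plus two π bonds, 2 electron-density regions.
C3 has 3 σ bonds, plus one π bond: steric number 3 → sp2.
C4 (4 σ bonds) has steric number 4: sp3.
C5 is sp: 2 σ bonds, plus two π bonds, 2 electron-density regions.
C6 has 2 σ bonds, plus two π bonds: steric number 2 → sp.
C7: 4 σ bonds — 4 electron domains, sp3.

C1 sp2, C2 sp, C3 sp2, C4 sp3, C5 sp, C6 sp, C7 sp3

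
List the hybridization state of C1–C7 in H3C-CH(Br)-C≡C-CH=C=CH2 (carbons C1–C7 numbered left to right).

C1 — 4 σ bonds. Steric number 4, so sp3.
C2: 4 σ bonds — 4 electron domains, sp3.
C3 has 2 σ bonds, plus two π bonds: steric number 2 → sp.
C4 (2 σ bonds, plus two π bonds) has steric number 2: sp.
C5 (3 σ bonds, plus one π bond) has steric number 3: sp2.
C6 carries 2 σ bonds, plus two π bonds, giving a steric number of 2, so it is sp.
C7: 3 σ bonds, plus one π bond; 3 regions of electron density → sp2.

C1 sp3, C2 sp3, C3 sp, C4 sp, C5 sp2, C6 sp, C7 sp2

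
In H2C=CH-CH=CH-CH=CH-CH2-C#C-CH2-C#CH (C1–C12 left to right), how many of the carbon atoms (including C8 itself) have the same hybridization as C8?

C8 is sp (two π bonds).
C1: sp2
C2: sp2
C3: sp2
C4: sp2
C5: sp2
C6: sp2
C7: sp3
C8: sp ✓
C9: sp ✓
C10: sp3
C11: sp ✓
C12: sp ✓
4 carbons are sp.

4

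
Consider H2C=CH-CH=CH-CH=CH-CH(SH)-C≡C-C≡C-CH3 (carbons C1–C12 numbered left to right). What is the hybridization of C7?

sp3

C7: 4 σ bonds — 4 electron domains, sp3.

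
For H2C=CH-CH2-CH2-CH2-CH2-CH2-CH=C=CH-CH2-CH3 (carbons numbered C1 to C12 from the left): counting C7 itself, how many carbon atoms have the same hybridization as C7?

C7 is sp3 (only σ bonds).
C1: sp2
C2: sp2
C3: sp3 ✓
C4: sp3 ✓
C5: sp3 ✓
C6: sp3 ✓
C7: sp3 ✓
C8: sp2
C9: sp
C10: sp2
C11: sp3 ✓
C12: sp3 ✓
7 carbons are sp3.

7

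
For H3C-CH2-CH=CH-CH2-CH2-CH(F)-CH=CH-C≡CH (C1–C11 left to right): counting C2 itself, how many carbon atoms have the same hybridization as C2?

C2 is sp3 (only σ bonds).
C1: sp3 ✓
C2: sp3 ✓
C3: sp2
C4: sp2
C5: sp3 ✓
C6: sp3 ✓
C7: sp3 ✓
C8: sp2
C9: sp2
C10: sp
C11: sp
5 carbons are sp3.

5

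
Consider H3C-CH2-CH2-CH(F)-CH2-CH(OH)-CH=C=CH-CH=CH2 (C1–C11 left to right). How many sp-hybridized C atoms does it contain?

1

C1: sp3
C2: sp3
C3: sp3
C4: sp3
C5: sp3
C6: sp3
C7: sp2
C8: sp ✓
C9: sp2
C10: sp2
C11: sp2
C8 → 1 sp carbon.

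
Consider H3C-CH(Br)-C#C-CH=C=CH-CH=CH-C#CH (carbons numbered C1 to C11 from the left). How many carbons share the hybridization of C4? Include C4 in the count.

5

C4 is sp (two π bonds).
C1: sp3
C2: sp3
C3: sp ✓
C4: sp ✓
C5: sp2
C6: sp ✓
C7: sp2
C8: sp2
C9: sp2
C10: sp ✓
C11: sp ✓
5 carbons are sp.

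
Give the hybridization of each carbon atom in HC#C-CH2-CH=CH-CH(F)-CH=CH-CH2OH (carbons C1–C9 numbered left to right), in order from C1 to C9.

C1 sp, C2 sp, C3 sp3, C4 sp2, C5 sp2, C6 sp3, C7 sp2, C8 sp2, C9 sp3

C1: 2 σ bonds, plus two π bonds — 2 electron domains, sp.
C2 has 2 σ bonds, plus two π bonds: steric number 2 → sp.
C3 has 4 σ bonds: steric number 4 → sp3.
C4: 3 σ bonds, plus one π bond — 3 electron domains, sp2.
C5 — 3 σ bonds, plus one π bond. Steric number 3, so sp2.
C6 carries 4 σ bonds, giving a steric number of 4, so it is sp3.
C7: 3 σ bonds, plus one π bond — 3 electron domains, sp2.
C8 has 3 σ bonds, plus one π bond: steric number 3 → sp2.
C9 is sp3: 4 σ bonds, 4 electron-density regions.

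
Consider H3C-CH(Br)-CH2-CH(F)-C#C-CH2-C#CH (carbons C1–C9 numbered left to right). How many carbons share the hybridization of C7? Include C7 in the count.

C7 is sp3 (only σ bonds).
C1: sp3 ✓
C2: sp3 ✓
C3: sp3 ✓
C4: sp3 ✓
C5: sp
C6: sp
C7: sp3 ✓
C8: sp
C9: sp
5 carbons are sp3.

5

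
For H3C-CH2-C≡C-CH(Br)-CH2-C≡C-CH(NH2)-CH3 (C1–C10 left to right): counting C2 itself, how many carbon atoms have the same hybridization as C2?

6

C2 is sp3 (only σ bonds).
C1: sp3 ✓
C2: sp3 ✓
C3: sp
C4: sp
C5: sp3 ✓
C6: sp3 ✓
C7: sp
C8: sp
C9: sp3 ✓
C10: sp3 ✓
6 carbons are sp3.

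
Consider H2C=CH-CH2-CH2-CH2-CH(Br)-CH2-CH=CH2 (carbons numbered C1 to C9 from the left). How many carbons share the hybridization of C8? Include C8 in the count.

C8 is sp2 (one π bond).
C1: sp2 ✓
C2: sp2 ✓
C3: sp3
C4: sp3
C5: sp3
C6: sp3
C7: sp3
C8: sp2 ✓
C9: sp2 ✓
4 carbons are sp2.

4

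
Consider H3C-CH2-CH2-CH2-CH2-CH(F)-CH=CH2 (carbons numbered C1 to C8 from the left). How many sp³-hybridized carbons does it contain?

C1: sp3 ✓
C2: sp3 ✓
C3: sp3 ✓
C4: sp3 ✓
C5: sp3 ✓
C6: sp3 ✓
C7: sp2
C8: sp2
C1, C2, C3, C4, C5, C6 → 6 sp3 carbons.

6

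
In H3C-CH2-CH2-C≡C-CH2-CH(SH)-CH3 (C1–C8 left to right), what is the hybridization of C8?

C8 — 4 σ bonds. Steric number 4, so sp3.

sp^3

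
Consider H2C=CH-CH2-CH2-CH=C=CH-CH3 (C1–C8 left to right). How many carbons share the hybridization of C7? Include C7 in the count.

C7 is sp2 (one π bond).
C1: sp2 ✓
C2: sp2 ✓
C3: sp3
C4: sp3
C5: sp2 ✓
C6: sp
C7: sp2 ✓
C8: sp3
4 carbons are sp2.

4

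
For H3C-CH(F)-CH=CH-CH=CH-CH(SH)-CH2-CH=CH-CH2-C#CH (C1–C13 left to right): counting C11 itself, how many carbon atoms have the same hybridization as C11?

5

C11 is sp3 (only σ bonds).
C1: sp3 ✓
C2: sp3 ✓
C3: sp2
C4: sp2
C5: sp2
C6: sp2
C7: sp3 ✓
C8: sp3 ✓
C9: sp2
C10: sp2
C11: sp3 ✓
C12: sp
C13: sp
5 carbons are sp3.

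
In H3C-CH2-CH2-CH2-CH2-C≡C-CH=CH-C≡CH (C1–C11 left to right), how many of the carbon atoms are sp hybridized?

C1: sp3
C2: sp3
C3: sp3
C4: sp3
C5: sp3
C6: sp ✓
C7: sp ✓
C8: sp2
C9: sp2
C10: sp ✓
C11: sp ✓
C6, C7, C10, C11 → 4 sp carbons.

4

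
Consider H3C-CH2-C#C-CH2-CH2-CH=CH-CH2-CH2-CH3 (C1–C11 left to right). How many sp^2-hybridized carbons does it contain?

C1: sp3
C2: sp3
C3: sp
C4: sp
C5: sp3
C6: sp3
C7: sp2 ✓
C8: sp2 ✓
C9: sp3
C10: sp3
C11: sp3
C7, C8 → 2 sp2 carbons.

2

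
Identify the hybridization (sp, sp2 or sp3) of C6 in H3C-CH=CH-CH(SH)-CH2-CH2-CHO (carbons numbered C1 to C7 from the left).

C6 carries 4 σ bonds, giving a steric number of 4, so it is sp3.

sp3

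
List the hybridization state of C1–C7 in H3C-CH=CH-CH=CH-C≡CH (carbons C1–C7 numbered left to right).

C1 sp3, C2 sp2, C3 sp2, C4 sp2, C5 sp2, C6 sp, C7 sp

C1 is sp3: 4 σ bonds, 4 electron-density regions.
C2 — 3 σ bonds, plus one π bond. Steric number 3, so sp2.
C3: 3 σ bonds, plus one π bond — 3 electron domains, sp2.
C4 has 3 σ bonds, plus one π bond: steric number 3 → sp2.
C5 is sp2: 3 σ bonds, plus one π bond, 3 electron-density regions.
C6 — 2 σ bonds, plus two π bonds. Steric number 2, so sp.
C7 — 2 σ bonds, plus two π bonds. Steric number 2, so sp.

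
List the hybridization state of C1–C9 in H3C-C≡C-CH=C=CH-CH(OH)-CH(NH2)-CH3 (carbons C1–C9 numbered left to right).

C1 sp3, C2 sp, C3 sp, C4 sp2, C5 sp, C6 sp2, C7 sp3, C8 sp3, C9 sp3

C1 (4 σ bonds) has steric number 4: sp3.
C2: 2 σ bonds, plus two π bonds — 2 electron domains, sp.
C3 has 2 σ bonds, plus two π bonds: steric number 2 → sp.
C4 (3 σ bonds, plus one π bond) has steric number 3: sp2.
C5 carries 2 σ bonds, plus two π bonds, giving a steric number of 2, so it is sp.
C6 carries 3 σ bonds, plus one π bond, giving a steric number of 3, so it is sp2.
C7 — 4 σ bonds. Steric number 4, so sp3.
C8: 4 σ bonds; 4 regions of electron density → sp3.
C9: 4 σ bonds — 4 electron domains, sp3.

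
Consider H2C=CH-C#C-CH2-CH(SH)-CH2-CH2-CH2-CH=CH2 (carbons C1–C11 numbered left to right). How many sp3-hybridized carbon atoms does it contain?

5

C1: sp2
C2: sp2
C3: sp
C4: sp
C5: sp3 ✓
C6: sp3 ✓
C7: sp3 ✓
C8: sp3 ✓
C9: sp3 ✓
C10: sp2
C11: sp2
C5, C6, C7, C8, C9 → 5 sp3 carbons.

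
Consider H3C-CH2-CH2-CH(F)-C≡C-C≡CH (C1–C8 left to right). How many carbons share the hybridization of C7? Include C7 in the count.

4

C7 is sp (two π bonds).
C1: sp3
C2: sp3
C3: sp3
C4: sp3
C5: sp ✓
C6: sp ✓
C7: sp ✓
C8: sp ✓
4 carbons are sp.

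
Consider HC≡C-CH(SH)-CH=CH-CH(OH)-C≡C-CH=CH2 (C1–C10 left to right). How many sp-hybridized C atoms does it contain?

4

C1: sp ✓
C2: sp ✓
C3: sp3
C4: sp2
C5: sp2
C6: sp3
C7: sp ✓
C8: sp ✓
C9: sp2
C10: sp2
C1, C2, C7, C8 → 4 sp carbons.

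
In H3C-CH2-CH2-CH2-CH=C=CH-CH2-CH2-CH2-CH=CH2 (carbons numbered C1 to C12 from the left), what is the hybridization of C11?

sp^2

C11 — 3 σ bonds, plus one π bond. Steric number 3, so sp2.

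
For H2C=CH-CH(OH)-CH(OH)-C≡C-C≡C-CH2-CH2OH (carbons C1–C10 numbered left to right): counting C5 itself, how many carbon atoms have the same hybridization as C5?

C5 is sp (two π bonds).
C1: sp2
C2: sp2
C3: sp3
C4: sp3
C5: sp ✓
C6: sp ✓
C7: sp ✓
C8: sp ✓
C9: sp3
C10: sp3
4 carbons are sp.

4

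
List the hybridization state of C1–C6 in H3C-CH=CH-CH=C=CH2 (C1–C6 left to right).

C1 is sp3: 4 σ bonds, 4 electron-density regions.
C2: 3 σ bonds, plus one π bond — 3 electron domains, sp2.
C3 has 3 σ bonds, plus one π bond: steric number 3 → sp2.
C4: 3 σ bonds, plus one π bond — 3 electron domains, sp2.
C5 has 2 σ bonds, plus two π bonds: steric number 2 → sp.
C6 has 3 σ bonds, plus one π bond: steric number 3 → sp2.

C1 sp3, C2 sp2, C3 sp2, C4 sp2, C5 sp, C6 sp2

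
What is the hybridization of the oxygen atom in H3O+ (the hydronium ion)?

sp^3

Three σ bonds + one lone pair = steric number 4 → sp3.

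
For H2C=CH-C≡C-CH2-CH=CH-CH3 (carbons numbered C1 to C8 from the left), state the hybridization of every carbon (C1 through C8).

C1 — 3 σ bonds, plus one π bond. Steric number 3, so sp2.
C2 (3 σ bonds, plus one π bond) has steric number 3: sp2.
C3 carries 2 σ bonds, plus two π bonds, giving a steric number of 2, so it is sp.
C4 has 2 σ bonds, plus two π bonds: steric number 2 → sp.
C5: 4 σ bonds — 4 electron domains, sp3.
C6 has 3 σ bonds, plus one π bond: steric number 3 → sp2.
C7 has 3 σ bonds, plus one π bond: steric number 3 → sp2.
C8: 4 σ bonds; 4 regions of electron density → sp3.

C1 sp2, C2 sp2, C3 sp, C4 sp, C5 sp3, C6 sp2, C7 sp2, C8 sp3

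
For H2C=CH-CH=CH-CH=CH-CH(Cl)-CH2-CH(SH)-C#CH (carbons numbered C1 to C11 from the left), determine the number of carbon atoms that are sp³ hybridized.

3

C1: sp2
C2: sp2
C3: sp2
C4: sp2
C5: sp2
C6: sp2
C7: sp3 ✓
C8: sp3 ✓
C9: sp3 ✓
C10: sp
C11: sp
C7, C8, C9 → 3 sp3 carbons.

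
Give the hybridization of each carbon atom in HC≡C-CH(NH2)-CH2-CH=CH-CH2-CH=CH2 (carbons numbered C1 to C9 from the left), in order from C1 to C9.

C1: 2 σ bonds, plus two π bonds; 2 regions of electron density → sp.
C2 has 2 σ bonds, plus two π bonds: steric number 2 → sp.
C3 is sp3: 4 σ bonds, 4 electron-density regions.
C4 — 4 σ bonds. Steric number 4, so sp3.
C5: 3 σ bonds, plus one π bond — 3 electron domains, sp2.
C6 carries 3 σ bonds, plus one π bond, giving a steric number of 3, so it is sp2.
C7 — 4 σ bonds. Steric number 4, so sp3.
C8 carries 3 σ bonds, plus one π bond, giving a steric number of 3, so it is sp2.
C9 (3 σ bonds, plus one π bond) has steric number 3: sp2.

C1 sp, C2 sp, C3 sp3, C4 sp3, C5 sp2, C6 sp2, C7 sp3, C8 sp2, C9 sp2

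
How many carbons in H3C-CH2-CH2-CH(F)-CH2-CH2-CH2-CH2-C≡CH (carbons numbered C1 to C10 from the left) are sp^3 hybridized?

8

C1: sp3 ✓
C2: sp3 ✓
C3: sp3 ✓
C4: sp3 ✓
C5: sp3 ✓
C6: sp3 ✓
C7: sp3 ✓
C8: sp3 ✓
C9: sp
C10: sp
C1, C2, C3, C4, C5, C6, C7, C8 → 8 sp3 carbons.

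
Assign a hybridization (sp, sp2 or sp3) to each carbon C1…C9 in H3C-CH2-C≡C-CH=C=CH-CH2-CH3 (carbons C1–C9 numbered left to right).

C1 sp3, C2 sp3, C3 sp, C4 sp, C5 sp2, C6 sp, C7 sp2, C8 sp3, C9 sp3

C1 — 4 σ bonds. Steric number 4, so sp3.
C2 (4 σ bonds) has steric number 4: sp3.
C3: 2 σ bonds, plus two π bonds; 2 regions of electron density → sp.
C4 (2 σ bonds, plus two π bonds) has steric number 2: sp.
C5 is sp2: 3 σ bonds, plus one π bond, 3 electron-density regions.
C6 carries 2 σ bonds, plus two π bonds, giving a steric number of 2, so it is sp.
C7 has 3 σ bonds, plus one π bond: steric number 3 → sp2.
C8 (4 σ bonds) has steric number 4: sp3.
C9: 4 σ bonds — 4 electron domains, sp3.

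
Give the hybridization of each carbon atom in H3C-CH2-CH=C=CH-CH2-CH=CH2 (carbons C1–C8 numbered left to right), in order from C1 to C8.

C1 (4 σ bonds) has steric number 4: sp3.
C2 (4 σ bonds) has steric number 4: sp3.
C3 — 3 σ bonds, plus one π bond. Steric number 3, so sp2.
C4 (2 σ bonds, plus two π bonds) has steric number 2: sp.
C5 (3 σ bonds, plus one π bond) has steric number 3: sp2.
C6 is sp3: 4 σ bonds, 4 electron-density regions.
C7: 3 σ bonds, plus one π bond; 3 regions of electron density → sp2.
C8 is sp2: 3 σ bonds, plus one π bond, 3 electron-density regions.

C1 sp3, C2 sp3, C3 sp2, C4 sp, C5 sp2, C6 sp3, C7 sp2, C8 sp2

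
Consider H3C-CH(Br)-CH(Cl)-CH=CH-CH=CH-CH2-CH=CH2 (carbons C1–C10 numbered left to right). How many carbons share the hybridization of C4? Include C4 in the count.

6

C4 is sp2 (one π bond).
C1: sp3
C2: sp3
C3: sp3
C4: sp2 ✓
C5: sp2 ✓
C6: sp2 ✓
C7: sp2 ✓
C8: sp3
C9: sp2 ✓
C10: sp2 ✓
6 carbons are sp2.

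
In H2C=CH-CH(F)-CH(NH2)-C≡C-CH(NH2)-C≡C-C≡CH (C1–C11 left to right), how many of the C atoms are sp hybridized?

C1: sp2
C2: sp2
C3: sp3
C4: sp3
C5: sp ✓
C6: sp ✓
C7: sp3
C8: sp ✓
C9: sp ✓
C10: sp ✓
C11: sp ✓
C5, C6, C8, C9, C10, C11 → 6 sp carbons.

6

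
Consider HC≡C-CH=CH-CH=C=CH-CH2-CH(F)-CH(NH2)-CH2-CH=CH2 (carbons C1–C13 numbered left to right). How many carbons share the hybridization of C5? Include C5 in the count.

6

C5 is sp2 (one π bond).
C1: sp
C2: sp
C3: sp2 ✓
C4: sp2 ✓
C5: sp2 ✓
C6: sp
C7: sp2 ✓
C8: sp3
C9: sp3
C10: sp3
C11: sp3
C12: sp2 ✓
C13: sp2 ✓
6 carbons are sp2.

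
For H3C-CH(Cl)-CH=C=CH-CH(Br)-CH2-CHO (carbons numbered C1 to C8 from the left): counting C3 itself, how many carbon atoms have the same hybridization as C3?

3

C3 is sp2 (one π bond).
C1: sp3
C2: sp3
C3: sp2 ✓
C4: sp
C5: sp2 ✓
C6: sp3
C7: sp3
C8: sp2 ✓
3 carbons are sp2.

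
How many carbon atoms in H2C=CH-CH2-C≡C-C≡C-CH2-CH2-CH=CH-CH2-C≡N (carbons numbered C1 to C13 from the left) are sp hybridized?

5

C1: sp2
C2: sp2
C3: sp3
C4: sp ✓
C5: sp ✓
C6: sp ✓
C7: sp ✓
C8: sp3
C9: sp3
C10: sp2
C11: sp2
C12: sp3
C13: sp ✓
C4, C5, C6, C7, C13 → 5 sp carbons.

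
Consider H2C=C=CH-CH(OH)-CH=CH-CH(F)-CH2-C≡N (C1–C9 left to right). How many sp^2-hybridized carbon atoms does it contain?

4

C1: sp2 ✓
C2: sp
C3: sp2 ✓
C4: sp3
C5: sp2 ✓
C6: sp2 ✓
C7: sp3
C8: sp3
C9: sp
C1, C3, C5, C6 → 4 sp2 carbons.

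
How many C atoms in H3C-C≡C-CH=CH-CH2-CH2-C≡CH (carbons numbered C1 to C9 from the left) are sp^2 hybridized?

C1: sp3
C2: sp
C3: sp
C4: sp2 ✓
C5: sp2 ✓
C6: sp3
C7: sp3
C8: sp
C9: sp
C4, C5 → 2 sp2 carbons.

2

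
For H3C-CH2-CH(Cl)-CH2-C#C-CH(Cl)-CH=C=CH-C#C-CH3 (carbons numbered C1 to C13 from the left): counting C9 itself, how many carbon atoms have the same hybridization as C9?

5

C9 is sp (two π bonds).
C1: sp3
C2: sp3
C3: sp3
C4: sp3
C5: sp ✓
C6: sp ✓
C7: sp3
C8: sp2
C9: sp ✓
C10: sp2
C11: sp ✓
C12: sp ✓
C13: sp3
5 carbons are sp.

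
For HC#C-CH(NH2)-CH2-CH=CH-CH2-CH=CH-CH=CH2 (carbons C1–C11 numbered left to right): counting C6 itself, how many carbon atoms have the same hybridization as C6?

6

C6 is sp2 (one π bond).
C1: sp
C2: sp
C3: sp3
C4: sp3
C5: sp2 ✓
C6: sp2 ✓
C7: sp3
C8: sp2 ✓
C9: sp2 ✓
C10: sp2 ✓
C11: sp2 ✓
6 carbons are sp2.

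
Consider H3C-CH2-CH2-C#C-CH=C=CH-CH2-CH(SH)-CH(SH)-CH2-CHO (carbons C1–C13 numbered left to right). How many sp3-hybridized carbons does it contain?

7

C1: sp3 ✓
C2: sp3 ✓
C3: sp3 ✓
C4: sp
C5: sp
C6: sp2
C7: sp
C8: sp2
C9: sp3 ✓
C10: sp3 ✓
C11: sp3 ✓
C12: sp3 ✓
C13: sp2
C1, C2, C3, C9, C10, C11, C12 → 7 sp3 carbons.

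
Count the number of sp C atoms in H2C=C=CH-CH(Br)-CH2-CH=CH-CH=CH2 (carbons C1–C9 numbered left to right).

C1: sp2
C2: sp ✓
C3: sp2
C4: sp3
C5: sp3
C6: sp2
C7: sp2
C8: sp2
C9: sp2
C2 → 1 sp carbon.

1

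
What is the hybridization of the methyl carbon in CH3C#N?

sp3

The methyl carbon is sp3: 4 σ bonds, 4 electron-density regions.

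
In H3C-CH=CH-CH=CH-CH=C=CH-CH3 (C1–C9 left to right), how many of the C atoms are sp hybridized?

C1: sp3
C2: sp2
C3: sp2
C4: sp2
C5: sp2
C6: sp2
C7: sp ✓
C8: sp2
C9: sp3
C7 → 1 sp carbon.

1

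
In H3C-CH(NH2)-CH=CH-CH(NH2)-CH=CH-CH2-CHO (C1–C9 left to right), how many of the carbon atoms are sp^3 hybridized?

C1: sp3 ✓
C2: sp3 ✓
C3: sp2
C4: sp2
C5: sp3 ✓
C6: sp2
C7: sp2
C8: sp3 ✓
C9: sp2
C1, C2, C5, C8 → 4 sp3 carbons.

4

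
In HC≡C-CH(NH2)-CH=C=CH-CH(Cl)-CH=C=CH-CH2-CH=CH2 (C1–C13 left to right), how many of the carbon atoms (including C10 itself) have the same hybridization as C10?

C10 is sp2 (one π bond).
C1: sp
C2: sp
C3: sp3
C4: sp2 ✓
C5: sp
C6: sp2 ✓
C7: sp3
C8: sp2 ✓
C9: sp
C10: sp2 ✓
C11: sp3
C12: sp2 ✓
C13: sp2 ✓
6 carbons are sp2.

6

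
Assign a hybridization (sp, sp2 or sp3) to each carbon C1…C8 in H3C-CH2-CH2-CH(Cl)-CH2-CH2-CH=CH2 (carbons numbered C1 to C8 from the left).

C1 sp3, C2 sp3, C3 sp3, C4 sp3, C5 sp3, C6 sp3, C7 sp2, C8 sp2

C1 (4 σ bonds) has steric number 4: sp3.
C2 — 4 σ bonds. Steric number 4, so sp3.
C3 is sp3: 4 σ bonds, 4 electron-density regions.
C4: 4 σ bonds; 4 regions of electron density → sp3.
C5 (4 σ bonds) has steric number 4: sp3.
C6: 4 σ bonds; 4 regions of electron density → sp3.
C7 (3 σ bonds, plus one π bond) has steric number 3: sp2.
C8 has 3 σ bonds, plus one π bond: steric number 3 → sp2.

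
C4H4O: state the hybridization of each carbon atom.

sp2

Each carbon atom: 3 σ bonds, plus one π bond — 3 electron domains, sp2.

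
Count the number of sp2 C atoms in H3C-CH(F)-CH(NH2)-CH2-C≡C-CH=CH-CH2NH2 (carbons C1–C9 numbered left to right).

2

C1: sp3
C2: sp3
C3: sp3
C4: sp3
C5: sp
C6: sp
C7: sp2 ✓
C8: sp2 ✓
C9: sp3
C7, C8 → 2 sp2 carbons.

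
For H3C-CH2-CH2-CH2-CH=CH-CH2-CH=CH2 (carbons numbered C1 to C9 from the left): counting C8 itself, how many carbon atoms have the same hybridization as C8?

4

C8 is sp2 (one π bond).
C1: sp3
C2: sp3
C3: sp3
C4: sp3
C5: sp2 ✓
C6: sp2 ✓
C7: sp3
C8: sp2 ✓
C9: sp2 ✓
4 carbons are sp2.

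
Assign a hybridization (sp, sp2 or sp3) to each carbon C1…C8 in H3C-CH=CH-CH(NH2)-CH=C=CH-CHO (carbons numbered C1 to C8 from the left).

C1: 4 σ bonds — 4 electron domains, sp3.
C2 is sp2: 3 σ bonds, plus one π bond, 3 electron-density regions.
C3 carries 3 σ bonds, plus one π bond, giving a steric number of 3, so it is sp2.
C4: 4 σ bonds; 4 regions of electron density → sp3.
C5 — 3 σ bonds, plus one π bond. Steric number 3, so sp2.
C6: 2 σ bonds, plus two π bonds — 2 electron domains, sp.
C7 — 3 σ bonds, plus one π bond. Steric number 3, so sp2.
C8 is sp2: 3 σ bonds, plus one π bond, 3 electron-density regions.

C1 sp3, C2 sp2, C3 sp2, C4 sp3, C5 sp2, C6 sp, C7 sp2, C8 sp2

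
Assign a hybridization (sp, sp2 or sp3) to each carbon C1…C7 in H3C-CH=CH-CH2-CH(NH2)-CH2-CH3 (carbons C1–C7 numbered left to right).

C1 sp3, C2 sp2, C3 sp2, C4 sp3, C5 sp3, C6 sp3, C7 sp3

C1 (4 σ bonds) has steric number 4: sp3.
C2: 3 σ bonds, plus one π bond — 3 electron domains, sp2.
C3 (3 σ bonds, plus one π bond) has steric number 3: sp2.
C4 (4 σ bonds) has steric number 4: sp3.
C5 has 4 σ bonds: steric number 4 → sp3.
C6 (4 σ bonds) has steric number 4: sp3.
C7 (4 σ bonds) has steric number 4: sp3.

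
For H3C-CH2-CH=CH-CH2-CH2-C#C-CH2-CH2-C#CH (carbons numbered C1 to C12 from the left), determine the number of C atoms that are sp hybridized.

4

C1: sp3
C2: sp3
C3: sp2
C4: sp2
C5: sp3
C6: sp3
C7: sp ✓
C8: sp ✓
C9: sp3
C10: sp3
C11: sp ✓
C12: sp ✓
C7, C8, C11, C12 → 4 sp carbons.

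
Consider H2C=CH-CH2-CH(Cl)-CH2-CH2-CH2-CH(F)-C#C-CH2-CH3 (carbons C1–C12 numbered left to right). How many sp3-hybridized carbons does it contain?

8

C1: sp2
C2: sp2
C3: sp3 ✓
C4: sp3 ✓
C5: sp3 ✓
C6: sp3 ✓
C7: sp3 ✓
C8: sp3 ✓
C9: sp
C10: sp
C11: sp3 ✓
C12: sp3 ✓
C3, C4, C5, C6, C7, C8, C11, C12 → 8 sp3 carbons.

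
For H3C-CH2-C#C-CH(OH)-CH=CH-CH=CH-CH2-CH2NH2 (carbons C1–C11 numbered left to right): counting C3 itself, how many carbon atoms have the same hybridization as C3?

C3 is sp (two π bonds).
C1: sp3
C2: sp3
C3: sp ✓
C4: sp ✓
C5: sp3
C6: sp2
C7: sp2
C8: sp2
C9: sp2
C10: sp3
C11: sp3
2 carbons are sp.

2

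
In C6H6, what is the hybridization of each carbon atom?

sp2

Every ring carbon has three σ bonds and contributes one p electron to the aromatic π system.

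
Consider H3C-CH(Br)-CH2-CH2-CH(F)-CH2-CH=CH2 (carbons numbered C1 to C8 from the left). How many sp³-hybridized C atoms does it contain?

6

C1: sp3 ✓
C2: sp3 ✓
C3: sp3 ✓
C4: sp3 ✓
C5: sp3 ✓
C6: sp3 ✓
C7: sp2
C8: sp2
C1, C2, C3, C4, C5, C6 → 6 sp3 carbons.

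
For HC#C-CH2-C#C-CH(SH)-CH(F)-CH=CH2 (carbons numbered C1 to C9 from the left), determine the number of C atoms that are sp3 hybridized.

C1: sp
C2: sp
C3: sp3 ✓
C4: sp
C5: sp
C6: sp3 ✓
C7: sp3 ✓
C8: sp2
C9: sp2
C3, C6, C7 → 3 sp3 carbons.

3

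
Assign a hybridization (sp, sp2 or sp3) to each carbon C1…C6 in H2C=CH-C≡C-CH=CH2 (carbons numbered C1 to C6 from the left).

C1 sp2, C2 sp2, C3 sp, C4 sp, C5 sp2, C6 sp2

C1 — 3 σ bonds, plus one π bond. Steric number 3, so sp2.
C2 (3 σ bonds, plus one π bond) has steric number 3: sp2.
C3 — 2 σ bonds, plus two π bonds. Steric number 2, so sp.
C4 has 2 σ bonds, plus two π bonds: steric number 2 → sp.
C5 is sp2: 3 σ bonds, plus one π bond, 3 electron-density regions.
C6 carries 3 σ bonds, plus one π bond, giving a steric number of 3, so it is sp2.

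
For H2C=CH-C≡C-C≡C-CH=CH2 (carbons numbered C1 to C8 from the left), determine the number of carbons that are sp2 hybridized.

4

C1: sp2 ✓
C2: sp2 ✓
C3: sp
C4: sp
C5: sp
C6: sp
C7: sp2 ✓
C8: sp2 ✓
C1, C2, C7, C8 → 4 sp2 carbons.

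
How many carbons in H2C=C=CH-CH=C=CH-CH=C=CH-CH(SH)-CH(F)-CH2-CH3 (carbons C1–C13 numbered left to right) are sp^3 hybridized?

C1: sp2
C2: sp
C3: sp2
C4: sp2
C5: sp
C6: sp2
C7: sp2
C8: sp
C9: sp2
C10: sp3 ✓
C11: sp3 ✓
C12: sp3 ✓
C13: sp3 ✓
C10, C11, C12, C13 → 4 sp3 carbons.

4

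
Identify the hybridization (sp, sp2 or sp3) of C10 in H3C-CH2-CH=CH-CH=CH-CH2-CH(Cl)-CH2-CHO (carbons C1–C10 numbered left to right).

sp2

C10: 3 σ bonds, plus one π bond; 3 regions of electron density → sp2.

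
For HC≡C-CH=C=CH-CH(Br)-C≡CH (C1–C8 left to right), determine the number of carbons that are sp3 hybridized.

1

C1: sp
C2: sp
C3: sp2
C4: sp
C5: sp2
C6: sp3 ✓
C7: sp
C8: sp
C6 → 1 sp3 carbon.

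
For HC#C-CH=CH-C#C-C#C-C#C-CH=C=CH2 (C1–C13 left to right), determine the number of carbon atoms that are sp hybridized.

9

C1: sp ✓
C2: sp ✓
C3: sp2
C4: sp2
C5: sp ✓
C6: sp ✓
C7: sp ✓
C8: sp ✓
C9: sp ✓
C10: sp ✓
C11: sp2
C12: sp ✓
C13: sp2
C1, C2, C5, C6, C7, C8, C9, C10, C12 → 9 sp carbons.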